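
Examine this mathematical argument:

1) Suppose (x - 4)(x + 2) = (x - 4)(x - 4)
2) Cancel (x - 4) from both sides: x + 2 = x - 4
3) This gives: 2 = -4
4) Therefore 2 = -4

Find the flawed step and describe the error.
Step 2: Cancel (x - 4) from both sides: x + 2 = x - 4

Step 2 cancels (x - 4) from both sides. This is only valid if (x - 4) ≠ 0, i.e., x ≠ 4. When x = 4, both sides equal zero regardless of the other factors. The correct approach requires considering x = 4 as a separate case.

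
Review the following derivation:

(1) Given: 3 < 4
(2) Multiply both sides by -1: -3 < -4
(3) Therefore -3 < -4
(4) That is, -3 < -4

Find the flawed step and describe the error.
Step 2: Multiply both sides by -1: -3 < -4

Step 2 multiplies both sides by -1 but fails to reverse the inequality sign. When multiplying (or dividing) an inequality by a negative number, the direction must be reversed. Since 3 < 4, we should get -3 > -4, i.e., -3 > -4.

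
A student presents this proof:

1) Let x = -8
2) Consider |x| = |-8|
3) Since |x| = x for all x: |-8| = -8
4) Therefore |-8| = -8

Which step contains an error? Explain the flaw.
Step 3: Since |x| = x for all x: |-8| = -8

Step 3 incorrectly states that |x| = x for all x. The correct definition is |x| = x when x >= 0, and |x| = -x when x < 0. Since -8 < 0, we have |-8| = -(-8) = 8, not -8.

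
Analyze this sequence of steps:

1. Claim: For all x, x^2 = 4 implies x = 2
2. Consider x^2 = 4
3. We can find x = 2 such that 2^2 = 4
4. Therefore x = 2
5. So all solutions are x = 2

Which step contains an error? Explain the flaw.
Step 4: Therefore x = 2

Step 4 incorrectly concludes that x = 2 is the only solution. The proof shows that x = 2 is A solution (existence), but does not show it is the ONLY solution (uniqueness). In fact, x = -2 is also a solution since (-2)^2 = 4. Finding one solution doesn't prove there are no others.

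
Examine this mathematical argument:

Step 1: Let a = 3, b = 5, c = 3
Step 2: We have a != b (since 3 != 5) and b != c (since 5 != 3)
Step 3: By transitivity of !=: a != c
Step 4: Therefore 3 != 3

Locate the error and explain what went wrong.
Step 3: By transitivity of !=: a != c

Step 3 incorrectly applies transitivity to the '!=' relation. Transitivity states: if a R b and b R c, then a R c. However, '!=' is not transitive. Counterexample: 3 != 5 and 5 != 3, but 3 = 3 (both equal 3). Transitivity holds for relations like <, <=, =, but not for !=.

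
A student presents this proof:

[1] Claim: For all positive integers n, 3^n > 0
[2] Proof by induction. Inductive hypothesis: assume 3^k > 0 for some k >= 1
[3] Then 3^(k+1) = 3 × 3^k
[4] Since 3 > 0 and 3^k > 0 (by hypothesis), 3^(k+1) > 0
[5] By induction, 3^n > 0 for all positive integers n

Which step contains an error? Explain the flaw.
Step 5: By induction, 3^n > 0 for all positive integers n

Step 5 concludes the proof by induction, but no base case was ever established. A valid induction proof requires: (1) a base case proving 3^1 > 0, and (2) an inductive step showing IF 3^k > 0 THEN 3^(k+1) > 0. Steps 2-4 correctly establish the inductive step, but without the base case the conclusion in step 5 does not follow.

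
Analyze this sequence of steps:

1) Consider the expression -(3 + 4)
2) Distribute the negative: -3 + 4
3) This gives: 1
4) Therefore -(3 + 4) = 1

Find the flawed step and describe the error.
Step 2: Distribute the negative: -3 + 4

Step 2 incorrectly distributes the negative sign. The correct distribution is -(3 + 4) = -3 - 4 = -7. The negative must be applied to both terms, not just the first. The error treats -(3 + 4) as -3 + 4, which equals 1 instead of -7.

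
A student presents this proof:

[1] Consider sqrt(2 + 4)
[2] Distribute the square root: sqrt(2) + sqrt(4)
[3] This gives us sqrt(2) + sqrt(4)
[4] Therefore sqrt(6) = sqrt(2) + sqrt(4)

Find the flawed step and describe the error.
Step 2: Distribute the square root: sqrt(2) + sqrt(4)

Step 2 incorrectly 'distributes' the square root over addition. The square root function does not distribute: sqrt(a + b) ≠ sqrt(a) + sqrt(b). In fact, sqrt(2 + 4) = sqrt(6) ≈ 2.4495, while sqrt(2) + sqrt(4) ≈ 3.4142.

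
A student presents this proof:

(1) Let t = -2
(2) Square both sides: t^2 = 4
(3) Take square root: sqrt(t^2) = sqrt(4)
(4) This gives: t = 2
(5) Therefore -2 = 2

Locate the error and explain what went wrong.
Step 4: This gives: t = 2

Step 4 incorrectly states that sqrt(t^2) = t. The correct identity is sqrt(t^2) = |t|. Since t = -2 < 0, we have sqrt(t^2) = |-2| = 2, not t = -2.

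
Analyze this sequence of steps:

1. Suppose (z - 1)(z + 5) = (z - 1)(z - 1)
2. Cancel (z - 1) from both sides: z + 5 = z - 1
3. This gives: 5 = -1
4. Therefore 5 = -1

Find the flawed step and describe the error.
Step 2: Cancel (z - 1) from both sides: z + 5 = z - 1

Step 2 cancels (z - 1) from both sides. This is only valid if (z - 1) ≠ 0, i.e., z ≠ 1. When z = 1, both sides equal zero regardless of the other factors. The correct approach requires considering z = 1 as a separate case.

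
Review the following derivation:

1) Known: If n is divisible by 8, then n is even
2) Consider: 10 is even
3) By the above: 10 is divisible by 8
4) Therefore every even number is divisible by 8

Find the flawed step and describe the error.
Step 3: By the above: 10 is divisible by 8

Step 3 commits the fallacy of affirming the consequent. The known fact 'divisible by 8 → even' does NOT imply 'even → divisible by 8'. That would be the converse, which is false. For example, 10 is even but 10 ÷ 8 = 1.25, which is not an integer.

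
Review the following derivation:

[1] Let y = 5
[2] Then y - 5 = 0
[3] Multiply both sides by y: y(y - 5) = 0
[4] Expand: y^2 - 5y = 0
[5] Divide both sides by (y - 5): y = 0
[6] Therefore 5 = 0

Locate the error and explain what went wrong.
Step 5: Divide both sides by (y - 5): y = 0

Step 5 divides both sides by (y - 5). However, since y = 5, we have (y - 5) = 0. Division by zero is undefined, making this step invalid.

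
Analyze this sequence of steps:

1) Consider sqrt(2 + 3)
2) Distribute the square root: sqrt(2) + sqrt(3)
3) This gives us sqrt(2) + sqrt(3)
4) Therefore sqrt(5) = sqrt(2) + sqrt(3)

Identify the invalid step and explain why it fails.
Step 2: Distribute the square root: sqrt(2) + sqrt(3)

Step 2 incorrectly 'distributes' the square root over addition. The square root function does not distribute: sqrt(a + b) ≠ sqrt(a) + sqrt(b). In fact, sqrt(2 + 3) = sqrt(5) ≈ 2.2361, while sqrt(2) + sqrt(3) ≈ 3.1463.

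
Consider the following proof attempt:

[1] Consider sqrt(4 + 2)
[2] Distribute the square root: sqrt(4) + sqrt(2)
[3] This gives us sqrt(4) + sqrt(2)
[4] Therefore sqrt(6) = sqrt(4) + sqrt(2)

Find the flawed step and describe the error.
Step 2: Distribute the square root: sqrt(4) + sqrt(2)

Step 2 incorrectly 'distributes' the square root over addition. The square root function does not distribute: sqrt(a + b) ≠ sqrt(a) + sqrt(b). In fact, sqrt(4 + 2) = sqrt(6) ≈ 2.4495, while sqrt(4) + sqrt(2) ≈ 3.4142.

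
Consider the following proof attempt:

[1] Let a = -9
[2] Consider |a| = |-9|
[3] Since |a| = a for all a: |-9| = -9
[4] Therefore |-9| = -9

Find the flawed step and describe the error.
Step 3: Since |a| = a for all a: |-9| = -9

Step 3 incorrectly states that |a| = a for all a. The correct definition is |a| = a when a >= 0, and |a| = -a when a < 0. Since -9 < 0, we have |-9| = -(-9) = 9, not -9.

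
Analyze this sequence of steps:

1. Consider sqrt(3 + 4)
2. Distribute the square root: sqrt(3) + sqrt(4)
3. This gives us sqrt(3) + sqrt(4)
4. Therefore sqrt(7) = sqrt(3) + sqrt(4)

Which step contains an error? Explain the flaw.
Step 2: Distribute the square root: sqrt(3) + sqrt(4)

Step 2 incorrectly 'distributes' the square root over addition. The square root function does not distribute: sqrt(a + b) ≠ sqrt(a) + sqrt(b). In fact, sqrt(3 + 4) = sqrt(7) ≈ 2.6458, while sqrt(3) + sqrt(4) ≈ 3.7321.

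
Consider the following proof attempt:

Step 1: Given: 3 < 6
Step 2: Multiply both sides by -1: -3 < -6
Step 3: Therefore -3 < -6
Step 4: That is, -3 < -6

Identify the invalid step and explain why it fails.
Step 2: Multiply both sides by -1: -3 < -6

Step 2 multiplies both sides by -1 but fails to reverse the inequality sign. When multiplying (or dividing) an inequality by a negative number, the direction must be reversed. Since 3 < 6, we should get -3 > -6, i.e., -3 > -6.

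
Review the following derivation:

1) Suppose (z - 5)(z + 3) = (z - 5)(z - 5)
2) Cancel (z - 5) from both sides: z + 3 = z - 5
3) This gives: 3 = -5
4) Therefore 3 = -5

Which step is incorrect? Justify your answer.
Step 2: Cancel (z - 5) from both sides: z + 3 = z - 5

Step 2 cancels (z - 5) from both sides. This is only valid if (z - 5) ≠ 0, i.e., z ≠ 5. When z = 5, both sides equal zero regardless of the other factors. The correct approach requires considering z = 5 as a separate case.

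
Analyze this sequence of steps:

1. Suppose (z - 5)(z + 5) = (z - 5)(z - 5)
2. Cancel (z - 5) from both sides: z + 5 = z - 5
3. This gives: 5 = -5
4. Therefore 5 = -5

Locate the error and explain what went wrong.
Step 2: Cancel (z - 5) from both sides: z + 5 = z - 5

Step 2 cancels (z - 5) from both sides. This is only valid if (z - 5) ≠ 0, i.e., z ≠ 5. When z = 5, both sides equal zero regardless of the other factors. The correct approach requires considering z = 5 as a separate case.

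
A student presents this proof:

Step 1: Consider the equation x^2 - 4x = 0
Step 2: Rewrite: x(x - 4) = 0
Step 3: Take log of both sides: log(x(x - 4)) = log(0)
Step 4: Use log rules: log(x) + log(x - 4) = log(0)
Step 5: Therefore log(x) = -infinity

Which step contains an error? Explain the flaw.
Step 3: Take log of both sides: log(x(x - 4)) = log(0)

Step 3 takes the logarithm of both sides, resulting in log(0) on the right side. The logarithm is only defined for positive numbers; log(0) is undefined (approaches negative infinity). This operation is invalid.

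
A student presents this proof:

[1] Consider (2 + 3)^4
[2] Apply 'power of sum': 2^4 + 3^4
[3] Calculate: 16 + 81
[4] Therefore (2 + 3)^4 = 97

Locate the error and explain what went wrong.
Step 2: Apply 'power of sum': 2^4 + 3^4

Step 2 incorrectly applies a non-existent rule '(a+b)^n = a^n + b^n'. This is false in general. The correct expansion uses the binomial theorem. The actual value is (2 + 3)^4 = 5^4 = 625, not 97.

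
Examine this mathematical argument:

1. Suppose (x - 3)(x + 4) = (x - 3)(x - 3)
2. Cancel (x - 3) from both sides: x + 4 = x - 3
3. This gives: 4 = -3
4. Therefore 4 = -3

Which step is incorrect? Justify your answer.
Step 2: Cancel (x - 3) from both sides: x + 4 = x - 3

Step 2 cancels (x - 3) from both sides. This is only valid if (x - 3) ≠ 0, i.e., x ≠ 3. When x = 3, both sides equal zero regardless of the other factors. The correct approach requires considering x = 3 as a separate case.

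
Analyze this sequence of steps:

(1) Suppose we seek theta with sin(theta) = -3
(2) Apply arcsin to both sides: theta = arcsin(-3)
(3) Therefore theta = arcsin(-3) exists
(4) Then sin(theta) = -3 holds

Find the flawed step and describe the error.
Step 2: Apply arcsin to both sides: theta = arcsin(-3)

Step 2 applies arcsin to -3. However, arcsin(x) is only defined for x in [-1, 1] because sin(theta) can only produce values in that range. Since |-3| > 1, arcsin(-3) is undefined. There is no angle whose sine equals -3.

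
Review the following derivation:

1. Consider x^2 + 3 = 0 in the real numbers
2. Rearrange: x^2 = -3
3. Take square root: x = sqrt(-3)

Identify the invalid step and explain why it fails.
Step 3: Take square root: x = sqrt(-3)

Step 3 takes the square root of -3, which is negative. In the real number system, the square root of a negative number is undefined. The equation x^2 + 3 = 0 has no real solutions. Square roots of negative numbers only exist in the complex numbers.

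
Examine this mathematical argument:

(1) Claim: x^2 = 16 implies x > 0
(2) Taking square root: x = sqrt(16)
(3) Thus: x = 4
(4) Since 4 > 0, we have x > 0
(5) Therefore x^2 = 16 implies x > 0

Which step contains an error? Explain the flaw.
Step 2: Taking square root: x = sqrt(16)

Step 2 takes the square root and assumes the positive root only. The equation x^2 = 16 actually has two solutions: x = 4 and x = -4. The proof silently assumes x > 0 without justification, then uses this assumption to conclude x > 0, which is circular. The counterexample x = -4 shows the claim is false.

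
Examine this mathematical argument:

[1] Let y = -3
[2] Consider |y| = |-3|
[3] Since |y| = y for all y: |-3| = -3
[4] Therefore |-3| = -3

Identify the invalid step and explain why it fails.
Step 3: Since |y| = y for all y: |-3| = -3

Step 3 incorrectly states that |y| = y for all y. The correct definition is |y| = y when y >= 0, and |y| = -y when y < 0. Since -3 < 0, we have |-3| = -(-3) = 3, not -3.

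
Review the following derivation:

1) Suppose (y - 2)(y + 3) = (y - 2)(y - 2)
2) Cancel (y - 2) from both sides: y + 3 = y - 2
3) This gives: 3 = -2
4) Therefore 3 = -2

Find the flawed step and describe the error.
Step 2: Cancel (y - 2) from both sides: y + 3 = y - 2

Step 2 cancels (y - 2) from both sides. This is only valid if (y - 2) ≠ 0, i.e., y ≠ 2. When y = 2, both sides equal zero regardless of the other factors. The correct approach requires considering y = 2 as a separate case.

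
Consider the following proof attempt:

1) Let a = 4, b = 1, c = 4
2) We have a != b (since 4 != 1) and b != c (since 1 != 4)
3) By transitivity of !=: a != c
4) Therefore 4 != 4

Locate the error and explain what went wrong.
Step 3: By transitivity of !=: a != c

Step 3 incorrectly applies transitivity to the '!=' relation. Transitivity states: if a R b and b R c, then a R c. However, '!=' is not transitive. Counterexample: 4 != 1 and 1 != 4, but 4 = 4 (both equal 4). Transitivity holds for relations like <, <=, =, but not for !=.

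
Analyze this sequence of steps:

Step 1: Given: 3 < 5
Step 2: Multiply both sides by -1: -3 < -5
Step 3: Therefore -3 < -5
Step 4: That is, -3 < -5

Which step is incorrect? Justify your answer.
Step 2: Multiply both sides by -1: -3 < -5

Step 2 multiplies both sides by -1 but fails to reverse the inequality sign. When multiplying (or dividing) an inequality by a negative number, the direction must be reversed. Since 3 < 5, we should get -3 > -5, i.e., -3 > -5.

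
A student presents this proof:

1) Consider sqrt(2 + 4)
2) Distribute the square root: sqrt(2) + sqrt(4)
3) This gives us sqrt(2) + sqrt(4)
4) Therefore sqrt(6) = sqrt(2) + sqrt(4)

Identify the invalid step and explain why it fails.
Step 2: Distribute the square root: sqrt(2) + sqrt(4)

Step 2 incorrectly 'distributes' the square root over addition. The square root function does not distribute: sqrt(a + b) ≠ sqrt(a) + sqrt(b). In fact, sqrt(2 + 4) = sqrt(6) ≈ 2.4495, while sqrt(2) + sqrt(4) ≈ 3.4142.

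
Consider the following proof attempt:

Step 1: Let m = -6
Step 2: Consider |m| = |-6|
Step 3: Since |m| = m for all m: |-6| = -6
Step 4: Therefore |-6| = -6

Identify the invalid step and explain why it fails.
Step 3: Since |m| = m for all m: |-6| = -6

Step 3 incorrectly states that |m| = m for all m. The correct definition is |m| = m when m >= 0, and |m| = -m when m < 0. Since -6 < 0, we have |-6| = -(-6) = 6, not -6.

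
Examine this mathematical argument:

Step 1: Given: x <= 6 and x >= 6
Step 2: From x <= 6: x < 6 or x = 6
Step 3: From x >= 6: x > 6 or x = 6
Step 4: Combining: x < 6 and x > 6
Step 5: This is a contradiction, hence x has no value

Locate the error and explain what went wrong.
Step 4: Combining: x < 6 and x > 6

Step 4 incorrectly combines the conditions. From x <= 6 and x >= 6, the intersection is x = 6. The error treats the 'or' cases as 'and' requirements. The correct conclusion is that x = 6 is the unique solution, not that no solution exists.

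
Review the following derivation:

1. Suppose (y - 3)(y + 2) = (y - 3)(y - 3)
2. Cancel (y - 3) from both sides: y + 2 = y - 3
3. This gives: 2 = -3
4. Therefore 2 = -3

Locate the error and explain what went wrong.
Step 2: Cancel (y - 3) from both sides: y + 2 = y - 3

Step 2 cancels (y - 3) from both sides. This is only valid if (y - 3) ≠ 0, i.e., y ≠ 3. When y = 3, both sides equal zero regardless of the other factors. The correct approach requires considering y = 3 as a separate case.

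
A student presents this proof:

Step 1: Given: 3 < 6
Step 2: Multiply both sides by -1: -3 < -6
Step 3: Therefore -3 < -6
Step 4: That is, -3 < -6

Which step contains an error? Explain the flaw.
Step 2: Multiply both sides by -1: -3 < -6

Step 2 multiplies both sides by -1 but fails to reverse the inequality sign. When multiplying (or dividing) an inequality by a negative number, the direction must be reversed. Since 3 < 6, we should get -3 > -6, i.e., -3 > -6.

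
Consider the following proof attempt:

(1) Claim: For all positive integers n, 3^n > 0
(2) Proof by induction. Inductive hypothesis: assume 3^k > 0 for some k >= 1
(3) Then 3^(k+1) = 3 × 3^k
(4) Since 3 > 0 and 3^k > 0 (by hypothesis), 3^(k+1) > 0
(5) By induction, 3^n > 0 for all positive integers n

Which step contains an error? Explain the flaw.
Step 5: By induction, 3^n > 0 for all positive integers n

Step 5 concludes the proof by induction, but no base case was ever established. A valid induction proof requires: (1) a base case proving 3^1 > 0, and (2) an inductive step showing IF 3^k > 0 THEN 3^(k+1) > 0. Steps 2-4 correctly establish the inductive step, but without the base case the conclusion in step 5 does not follow.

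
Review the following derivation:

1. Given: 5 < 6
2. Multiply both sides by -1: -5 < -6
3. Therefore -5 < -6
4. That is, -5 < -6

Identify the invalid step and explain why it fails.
Step 2: Multiply both sides by -1: -5 < -6

Step 2 multiplies both sides by -1 but fails to reverse the inequality sign. When multiplying (or dividing) an inequality by a negative number, the direction must be reversed. Since 5 < 6, we should get -5 > -6, i.e., -5 > -6.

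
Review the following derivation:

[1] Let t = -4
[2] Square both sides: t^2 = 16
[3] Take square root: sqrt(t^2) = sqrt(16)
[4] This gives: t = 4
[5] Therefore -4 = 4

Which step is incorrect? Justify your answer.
Step 4: This gives: t = 4

Step 4 incorrectly states that sqrt(t^2) = t. The correct identity is sqrt(t^2) = |t|. Since t = -4 < 0, we have sqrt(t^2) = |-4| = 4, not t = -4.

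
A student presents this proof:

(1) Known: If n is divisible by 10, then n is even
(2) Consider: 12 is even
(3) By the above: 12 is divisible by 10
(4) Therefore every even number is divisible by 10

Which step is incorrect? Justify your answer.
Step 3: By the above: 12 is divisible by 10

Step 3 commits the fallacy of affirming the consequent. The known fact 'divisible by 10 → even' does NOT imply 'even → divisible by 10'. That would be the converse, which is false. For example, 12 is even but 12 ÷ 10 = 1.20, which is not an integer.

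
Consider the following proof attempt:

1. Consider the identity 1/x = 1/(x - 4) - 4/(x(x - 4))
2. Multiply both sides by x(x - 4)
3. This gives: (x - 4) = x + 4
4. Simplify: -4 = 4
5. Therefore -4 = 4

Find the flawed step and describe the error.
Step 3: This gives: (x - 4) = x + 4

Step 3 makes a sign error when clearing denominators. Multiplying -4/(x(x - 4)) by x(x - 4) gives -4, not +4. The correct result is (x - 4) = x - 4, which is trivially true, not (x - 4) = x + 4. (Step 1 is a valid identity: 1/(x - 4) - 4/(x(x - 4)) = (x - 4)/(x(x - 4)) = 1/x.)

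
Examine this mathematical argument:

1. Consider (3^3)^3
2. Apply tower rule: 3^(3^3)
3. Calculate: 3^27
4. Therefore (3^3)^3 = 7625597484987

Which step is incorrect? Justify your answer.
Step 2: Apply tower rule: 3^(3^3)

Step 2 incorrectly states that (a^b)^c = a^(b^c). The correct rule is (a^b)^c = a^(b×c). The actual value is (3^3)^3 = 3^9 = 19683, not 3^27 = 7625597484987.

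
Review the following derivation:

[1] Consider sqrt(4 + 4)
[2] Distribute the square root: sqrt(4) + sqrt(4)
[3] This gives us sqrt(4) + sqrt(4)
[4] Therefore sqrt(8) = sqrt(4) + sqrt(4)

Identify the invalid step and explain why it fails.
Step 2: Distribute the square root: sqrt(4) + sqrt(4)

Step 2 incorrectly 'distributes' the square root over addition. The square root function does not distribute: sqrt(a + b) ≠ sqrt(a) + sqrt(b). In fact, sqrt(4 + 4) = sqrt(8) ≈ 2.8284, while sqrt(4) + sqrt(4) ≈ 4.0000.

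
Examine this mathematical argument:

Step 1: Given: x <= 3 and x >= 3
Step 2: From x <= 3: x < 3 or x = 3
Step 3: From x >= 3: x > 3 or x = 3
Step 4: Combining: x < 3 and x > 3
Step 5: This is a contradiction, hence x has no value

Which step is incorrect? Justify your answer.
Step 4: Combining: x < 3 and x > 3

Step 4 incorrectly combines the conditions. From x <= 3 and x >= 3, the intersection is x = 3. The error treats the 'or' cases as 'and' requirements. The correct conclusion is that x = 3 is the unique solution, not that no solution exists.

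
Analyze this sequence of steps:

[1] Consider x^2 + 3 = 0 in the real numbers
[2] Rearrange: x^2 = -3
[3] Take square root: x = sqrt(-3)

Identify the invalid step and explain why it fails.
Step 3: Take square root: x = sqrt(-3)

Step 3 takes the square root of -3, which is negative. In the real number system, the square root of a negative number is undefined. The equation x^2 + 3 = 0 has no real solutions. Square roots of negative numbers only exist in the complex numbers.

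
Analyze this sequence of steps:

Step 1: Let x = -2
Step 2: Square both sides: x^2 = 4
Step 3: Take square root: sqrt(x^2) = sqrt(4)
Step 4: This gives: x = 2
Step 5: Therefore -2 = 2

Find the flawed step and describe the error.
Step 4: This gives: x = 2

Step 4 incorrectly states that sqrt(x^2) = x. The correct identity is sqrt(x^2) = |x|. Since x = -2 < 0, we have sqrt(x^2) = |-2| = 2, not x = -2.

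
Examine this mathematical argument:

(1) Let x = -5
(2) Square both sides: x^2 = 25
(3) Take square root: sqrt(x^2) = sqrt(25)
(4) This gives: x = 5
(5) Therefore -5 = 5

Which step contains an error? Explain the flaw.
Step 4: This gives: x = 5

Step 4 incorrectly states that sqrt(x^2) = x. The correct identity is sqrt(x^2) = |x|. Since x = -5 < 0, we have sqrt(x^2) = |-5| = 5, not x = -5.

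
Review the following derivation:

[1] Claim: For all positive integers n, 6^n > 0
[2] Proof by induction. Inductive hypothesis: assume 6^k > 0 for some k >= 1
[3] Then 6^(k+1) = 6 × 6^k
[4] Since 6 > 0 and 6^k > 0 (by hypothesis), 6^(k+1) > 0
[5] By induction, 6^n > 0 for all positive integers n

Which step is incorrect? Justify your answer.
Step 5: By induction, 6^n > 0 for all positive integers n

Step 5 concludes the proof by induction, but no base case was ever established. A valid induction proof requires: (1) a base case proving 6^1 > 0, and (2) an inductive step showing IF 6^k > 0 THEN 6^(k+1) > 0. Steps 2-4 correctly establish the inductive step, but without the base case the conclusion in step 5 does not follow.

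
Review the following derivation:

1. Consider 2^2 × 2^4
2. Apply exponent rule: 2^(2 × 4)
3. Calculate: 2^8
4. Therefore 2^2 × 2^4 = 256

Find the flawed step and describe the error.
Step 2: Apply exponent rule: 2^(2 × 4)

Step 2 incorrectly states that a^b × a^c = a^(b×c). The correct rule is a^b × a^c = a^(b+c). The actual value is 2^2 × 2^4 = 2^6 = 64, not 2^8 = 256.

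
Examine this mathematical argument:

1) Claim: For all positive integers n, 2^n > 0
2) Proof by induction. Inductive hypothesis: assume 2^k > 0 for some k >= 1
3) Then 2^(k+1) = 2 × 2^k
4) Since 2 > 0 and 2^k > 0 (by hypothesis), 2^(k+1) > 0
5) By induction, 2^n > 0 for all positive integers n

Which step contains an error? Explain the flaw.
Step 5: By induction, 2^n > 0 for all positive integers n

Step 5 concludes the proof by induction, but no base case was ever established. A valid induction proof requires: (1) a base case proving 2^1 > 0, and (2) an inductive step showing IF 2^k > 0 THEN 2^(k+1) > 0. Steps 2-4 correctly establish the inductive step, but without the base case the conclusion in step 5 does not follow.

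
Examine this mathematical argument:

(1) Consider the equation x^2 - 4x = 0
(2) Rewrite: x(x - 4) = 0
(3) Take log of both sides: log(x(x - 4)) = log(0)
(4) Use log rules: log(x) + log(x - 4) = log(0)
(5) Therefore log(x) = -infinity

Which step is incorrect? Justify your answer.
Step 3: Take log of both sides: log(x(x - 4)) = log(0)

Step 3 takes the logarithm of both sides, resulting in log(0) on the right side. The logarithm is only defined for positive numbers; log(0) is undefined (approaches negative infinity). This operation is invalid.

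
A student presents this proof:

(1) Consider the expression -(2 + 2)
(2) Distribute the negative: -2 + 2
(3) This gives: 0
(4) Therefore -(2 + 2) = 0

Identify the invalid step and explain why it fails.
Step 2: Distribute the negative: -2 + 2

Step 2 incorrectly distributes the negative sign. The correct distribution is -(2 + 2) = -2 - 2 = -4. The negative must be applied to both terms, not just the first. The error treats -(2 + 2) as -2 + 2, which equals 0 instead of -4.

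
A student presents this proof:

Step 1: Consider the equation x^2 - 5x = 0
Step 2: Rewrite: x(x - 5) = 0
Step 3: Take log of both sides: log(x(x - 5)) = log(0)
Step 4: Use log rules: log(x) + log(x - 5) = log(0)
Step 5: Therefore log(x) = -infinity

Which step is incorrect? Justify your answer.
Step 3: Take log of both sides: log(x(x - 5)) = log(0)

Step 3 takes the logarithm of both sides, resulting in log(0) on the right side. The logarithm is only defined for positive numbers; log(0) is undefined (approaches negative infinity). This operation is invalid.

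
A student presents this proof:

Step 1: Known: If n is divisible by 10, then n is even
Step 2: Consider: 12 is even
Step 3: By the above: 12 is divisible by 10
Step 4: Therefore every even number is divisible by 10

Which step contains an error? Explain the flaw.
Step 3: By the above: 12 is divisible by 10

Step 3 commits the fallacy of affirming the consequent. The known fact 'divisible by 10 → even' does NOT imply 'even → divisible by 10'. That would be the converse, which is false. For example, 12 is even but 12 ÷ 10 = 1.20, which is not an integer.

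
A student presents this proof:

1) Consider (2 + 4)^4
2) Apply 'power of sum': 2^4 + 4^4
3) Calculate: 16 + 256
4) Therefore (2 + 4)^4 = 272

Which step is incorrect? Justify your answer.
Step 2: Apply 'power of sum': 2^4 + 4^4

Step 2 incorrectly applies a non-existent rule '(a+b)^n = a^n + b^n'. This is false in general. The correct expansion uses the binomial theorem. The actual value is (2 + 4)^4 = 6^4 = 1296, not 272.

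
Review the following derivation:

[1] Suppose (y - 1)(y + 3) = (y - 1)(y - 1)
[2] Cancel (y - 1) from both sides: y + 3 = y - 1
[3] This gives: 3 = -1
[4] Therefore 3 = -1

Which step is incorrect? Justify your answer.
Step 2: Cancel (y - 1) from both sides: y + 3 = y - 1

Step 2 cancels (y - 1) from both sides. This is only valid if (y - 1) ≠ 0, i.e., y ≠ 1. When y = 1, both sides equal zero regardless of the other factors. The correct approach requires considering y = 1 as a separate case.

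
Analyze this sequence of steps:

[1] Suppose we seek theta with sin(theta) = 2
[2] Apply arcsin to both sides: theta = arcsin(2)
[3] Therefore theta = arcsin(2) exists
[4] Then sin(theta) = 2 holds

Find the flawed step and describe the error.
Step 2: Apply arcsin to both sides: theta = arcsin(2)

Step 2 applies arcsin to 2. However, arcsin(x) is only defined for x in [-1, 1] because sin(theta) can only produce values in that range. Since |2| > 1, arcsin(2) is undefined. There is no angle whose sine equals 2.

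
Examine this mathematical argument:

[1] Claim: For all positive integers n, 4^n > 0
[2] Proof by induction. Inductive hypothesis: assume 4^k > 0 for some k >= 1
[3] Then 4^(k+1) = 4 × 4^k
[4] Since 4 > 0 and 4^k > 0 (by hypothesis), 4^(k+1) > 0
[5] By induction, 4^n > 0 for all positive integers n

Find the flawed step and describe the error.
Step 5: By induction, 4^n > 0 for all positive integers n

Step 5 concludes the proof by induction, but no base case was ever established. A valid induction proof requires: (1) a base case proving 4^1 > 0, and (2) an inductive step showing IF 4^k > 0 THEN 4^(k+1) > 0. Steps 2-4 correctly establish the inductive step, but without the base case the conclusion in step 5 does not follow.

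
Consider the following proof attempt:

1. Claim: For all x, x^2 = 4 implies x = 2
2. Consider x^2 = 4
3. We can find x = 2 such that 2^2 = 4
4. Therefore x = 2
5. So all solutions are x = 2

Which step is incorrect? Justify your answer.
Step 4: Therefore x = 2

Step 4 incorrectly concludes that x = 2 is the only solution. The proof shows that x = 2 is A solution (existence), but does not show it is the ONLY solution (uniqueness). In fact, x = -2 is also a solution since (-2)^2 = 4. Finding one solution doesn't prove there are no others.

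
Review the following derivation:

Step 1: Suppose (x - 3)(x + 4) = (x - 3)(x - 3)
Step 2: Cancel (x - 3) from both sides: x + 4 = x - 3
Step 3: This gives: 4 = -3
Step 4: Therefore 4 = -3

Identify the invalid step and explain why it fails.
Step 2: Cancel (x - 3) from both sides: x + 4 = x - 3

Step 2 cancels (x - 3) from both sides. This is only valid if (x - 3) ≠ 0, i.e., x ≠ 3. When x = 3, both sides equal zero regardless of the other factors. The correct approach requires considering x = 3 as a separate case.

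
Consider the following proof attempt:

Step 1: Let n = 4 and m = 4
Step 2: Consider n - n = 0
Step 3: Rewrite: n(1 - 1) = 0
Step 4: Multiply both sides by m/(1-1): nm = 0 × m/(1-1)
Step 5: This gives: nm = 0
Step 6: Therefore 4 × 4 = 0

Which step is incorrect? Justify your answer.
Step 4: Multiply both sides by m/(1-1): nm = 0 × m/(1-1)

Step 4 multiplies both sides by m/(1-1). However, 1-1 = 0, so this is multiplication by m/0, which is undefined. We cannot multiply by an undefined expression.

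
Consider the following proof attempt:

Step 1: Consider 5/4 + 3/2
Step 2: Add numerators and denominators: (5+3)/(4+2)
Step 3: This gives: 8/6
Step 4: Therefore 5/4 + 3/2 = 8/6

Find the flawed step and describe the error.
Step 2: Add numerators and denominators: (5+3)/(4+2)

Step 2 incorrectly adds fractions by separately adding numerators and denominators. This is wrong. The correct method requires a common denominator: 5/4 + 3/2 = (5×2 + 3×4)/(4×2) = 22/8 = 11/4. The method used gives 8/6, which is different.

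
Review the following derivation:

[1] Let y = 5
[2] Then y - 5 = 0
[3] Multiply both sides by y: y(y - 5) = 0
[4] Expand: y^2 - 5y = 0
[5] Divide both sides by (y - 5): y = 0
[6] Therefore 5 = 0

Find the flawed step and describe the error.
Step 5: Divide both sides by (y - 5): y = 0

Step 5 divides both sides by (y - 5). However, since y = 5, we have (y - 5) = 0. Division by zero is undefined, making this step invalid.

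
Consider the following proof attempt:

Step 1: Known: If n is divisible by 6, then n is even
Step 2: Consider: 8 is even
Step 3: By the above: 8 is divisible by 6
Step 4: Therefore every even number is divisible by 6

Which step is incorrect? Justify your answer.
Step 3: By the above: 8 is divisible by 6

Step 3 commits the fallacy of affirming the consequent. The known fact 'divisible by 6 → even' does NOT imply 'even → divisible by 6'. That would be the converse, which is false. For example, 8 is even but 8 ÷ 6 = 1.33, which is not an integer.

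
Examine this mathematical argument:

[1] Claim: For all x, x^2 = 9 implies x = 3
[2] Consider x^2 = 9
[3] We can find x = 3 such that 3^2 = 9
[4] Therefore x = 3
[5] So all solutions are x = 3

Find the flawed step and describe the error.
Step 4: Therefore x = 3

Step 4 incorrectly concludes that x = 3 is the only solution. The proof shows that x = 3 is A solution (existence), but does not show it is the ONLY solution (uniqueness). In fact, x = -3 is also a solution since (-3)^2 = 9. Finding one solution doesn't prove there are no others.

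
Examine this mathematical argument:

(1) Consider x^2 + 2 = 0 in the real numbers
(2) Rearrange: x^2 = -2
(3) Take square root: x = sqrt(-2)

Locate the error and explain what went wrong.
Step 3: Take square root: x = sqrt(-2)

Step 3 takes the square root of -2, which is negative. In the real number system, the square root of a negative number is undefined. The equation x^2 + 2 = 0 has no real solutions. Square roots of negative numbers only exist in the complex numbers.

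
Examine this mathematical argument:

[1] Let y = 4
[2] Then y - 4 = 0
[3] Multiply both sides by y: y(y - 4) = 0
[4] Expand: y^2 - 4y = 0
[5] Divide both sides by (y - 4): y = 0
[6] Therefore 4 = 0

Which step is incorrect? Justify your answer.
Step 5: Divide both sides by (y - 4): y = 0

Step 5 divides both sides by (y - 4). However, since y = 4, we have (y - 4) = 0. Division by zero is undefined, making this step invalid.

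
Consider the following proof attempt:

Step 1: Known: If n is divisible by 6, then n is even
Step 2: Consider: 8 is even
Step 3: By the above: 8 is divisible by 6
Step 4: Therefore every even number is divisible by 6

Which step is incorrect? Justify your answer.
Step 3: By the above: 8 is divisible by 6

Step 3 commits the fallacy of affirming the consequent. The known fact 'divisible by 6 → even' does NOT imply 'even → divisible by 6'. That would be the converse, which is false. For example, 8 is even but 8 ÷ 6 = 1.33, which is not an integer.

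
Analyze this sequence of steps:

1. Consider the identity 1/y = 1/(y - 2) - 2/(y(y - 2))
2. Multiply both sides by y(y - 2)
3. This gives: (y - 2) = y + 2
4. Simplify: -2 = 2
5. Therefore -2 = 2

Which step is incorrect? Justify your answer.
Step 3: This gives: (y - 2) = y + 2

Step 3 makes a sign error when clearing denominators. Multiplying -2/(y(y - 2)) by y(y - 2) gives -2, not +2. The correct result is (y - 2) = y - 2, which is trivially true, not (y - 2) = y + 2. (Step 1 is a valid identity: 1/(y - 2) - 2/(y(y - 2)) = (y - 2)/(y(y - 2)) = 1/y.)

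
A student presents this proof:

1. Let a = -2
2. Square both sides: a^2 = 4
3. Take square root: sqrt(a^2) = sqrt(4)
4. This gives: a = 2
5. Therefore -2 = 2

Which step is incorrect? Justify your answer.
Step 4: This gives: a = 2

Step 4 incorrectly states that sqrt(a^2) = a. The correct identity is sqrt(a^2) = |a|. Since a = -2 < 0, we have sqrt(a^2) = |-2| = 2, not a = -2.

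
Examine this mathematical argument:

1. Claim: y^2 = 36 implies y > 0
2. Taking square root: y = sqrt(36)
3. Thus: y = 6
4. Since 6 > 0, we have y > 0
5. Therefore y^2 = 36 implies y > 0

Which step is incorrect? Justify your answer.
Step 2: Taking square root: y = sqrt(36)

Step 2 takes the square root and assumes the positive root only. The equation y^2 = 36 actually has two solutions: y = 6 and y = -6. The proof silently assumes y > 0 without justification, then uses this assumption to conclude y > 0, which is circular. The counterexample y = -6 shows the claim is false.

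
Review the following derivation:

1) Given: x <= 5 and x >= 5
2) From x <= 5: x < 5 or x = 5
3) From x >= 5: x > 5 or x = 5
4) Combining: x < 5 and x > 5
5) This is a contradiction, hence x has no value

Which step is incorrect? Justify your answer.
Step 4: Combining: x < 5 and x > 5

Step 4 incorrectly combines the conditions. From x <= 5 and x >= 5, the intersection is x = 5. The error treats the 'or' cases as 'and' requirements. The correct conclusion is that x = 5 is the unique solution, not that no solution exists.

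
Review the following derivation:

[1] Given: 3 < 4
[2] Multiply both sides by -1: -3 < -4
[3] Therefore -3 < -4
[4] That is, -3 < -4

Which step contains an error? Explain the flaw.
Step 2: Multiply both sides by -1: -3 < -4

Step 2 multiplies both sides by -1 but fails to reverse the inequality sign. When multiplying (or dividing) an inequality by a negative number, the direction must be reversed. Since 3 < 4, we should get -3 > -4, i.e., -3 > -4.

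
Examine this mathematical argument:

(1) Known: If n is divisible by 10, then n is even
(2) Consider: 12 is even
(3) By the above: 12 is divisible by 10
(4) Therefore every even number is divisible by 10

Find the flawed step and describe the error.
Step 3: By the above: 12 is divisible by 10

Step 3 commits the fallacy of affirming the consequent. The known fact 'divisible by 10 → even' does NOT imply 'even → divisible by 10'. That would be the converse, which is false. For example, 12 is even but 12 ÷ 10 = 1.20, which is not an integer.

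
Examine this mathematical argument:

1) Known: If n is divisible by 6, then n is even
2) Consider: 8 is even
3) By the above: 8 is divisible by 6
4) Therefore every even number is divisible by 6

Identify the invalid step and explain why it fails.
Step 3: By the above: 8 is divisible by 6

Step 3 commits the fallacy of affirming the consequent. The known fact 'divisible by 6 → even' does NOT imply 'even → divisible by 6'. That would be the converse, which is false. For example, 8 is even but 8 ÷ 6 = 1.33, which is not an integer.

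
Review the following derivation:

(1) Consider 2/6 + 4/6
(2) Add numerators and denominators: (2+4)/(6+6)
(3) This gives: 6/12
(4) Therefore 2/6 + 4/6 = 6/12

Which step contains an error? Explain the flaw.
Step 2: Add numerators and denominators: (2+4)/(6+6)

Step 2 incorrectly adds fractions by separately adding numerators and denominators. This is wrong. The correct method requires a common denominator: 2/6 + 4/6 = (2×6 + 4×6)/(6×6) = 36/36 = 1. The method used gives 6/12, which is different.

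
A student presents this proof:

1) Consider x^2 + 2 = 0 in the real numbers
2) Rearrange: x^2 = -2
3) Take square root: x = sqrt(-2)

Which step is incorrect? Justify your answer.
Step 3: Take square root: x = sqrt(-2)

Step 3 takes the square root of -2, which is negative. In the real number system, the square root of a negative number is undefined. The equation x^2 + 2 = 0 has no real solutions. Square roots of negative numbers only exist in the complex numbers.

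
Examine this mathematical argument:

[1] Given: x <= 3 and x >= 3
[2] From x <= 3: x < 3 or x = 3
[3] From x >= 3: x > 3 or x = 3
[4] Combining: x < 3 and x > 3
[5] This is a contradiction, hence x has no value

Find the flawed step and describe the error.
Step 4: Combining: x < 3 and x > 3

Step 4 incorrectly combines the conditions. From x <= 3 and x >= 3, the intersection is x = 3. The error treats the 'or' cases as 'and' requirements. The correct conclusion is that x = 3 is the unique solution, not that no solution exists.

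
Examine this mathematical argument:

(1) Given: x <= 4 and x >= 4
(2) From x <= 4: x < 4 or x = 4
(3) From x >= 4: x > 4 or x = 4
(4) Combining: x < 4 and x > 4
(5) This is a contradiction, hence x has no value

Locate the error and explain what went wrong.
Step 4: Combining: x < 4 and x > 4

Step 4 incorrectly combines the conditions. From x <= 4 and x >= 4, the intersection is x = 4. The error treats the 'or' cases as 'and' requirements. The correct conclusion is that x = 4 is the unique solution, not that no solution exists.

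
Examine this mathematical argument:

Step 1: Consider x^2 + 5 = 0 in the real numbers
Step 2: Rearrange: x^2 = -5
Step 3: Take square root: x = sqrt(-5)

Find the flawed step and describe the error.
Step 3: Take square root: x = sqrt(-5)

Step 3 takes the square root of -5, which is negative. In the real number system, the square root of a negative number is undefined. The equation x^2 + 5 = 0 has no real solutions. Square roots of negative numbers only exist in the complex numbers.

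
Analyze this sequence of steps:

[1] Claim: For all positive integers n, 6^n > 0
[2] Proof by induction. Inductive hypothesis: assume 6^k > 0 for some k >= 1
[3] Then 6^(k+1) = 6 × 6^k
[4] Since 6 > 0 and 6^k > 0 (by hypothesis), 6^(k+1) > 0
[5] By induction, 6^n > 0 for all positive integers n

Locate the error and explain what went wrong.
Step 5: By induction, 6^n > 0 for all positive integers n

Step 5 concludes the proof by induction, but no base case was ever established. A valid induction proof requires: (1) a base case proving 6^1 > 0, and (2) an inductive step showing IF 6^k > 0 THEN 6^(k+1) > 0. Steps 2-4 correctly establish the inductive step, but without the base case the conclusion in step 5 does not follow.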